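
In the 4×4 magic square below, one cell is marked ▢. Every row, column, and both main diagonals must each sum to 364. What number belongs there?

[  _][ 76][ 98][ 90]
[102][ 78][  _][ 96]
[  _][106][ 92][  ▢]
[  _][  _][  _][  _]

From row 1, 364 − (76 + 98 + 90) gives (1,1) = 100.
Row 2 must total 364; the given cells sum to 276, so (2,3) = 88.
The remaining cell in column 2 is (4,2) = 364 − 260 = 104.
Column 3 must total 364; the given cells sum to 278, so (4,3) = 86.
From main diagonal, 364 − (100 + 78 + 92) gives (4,4) = 94.
From anti-diagonal, 364 − (90 + 88 + 106) gives (4,1) = 80.
Column 1 needs 364; the known cells sum to 282, so (3,1) = 82.
Column 4 must total 364; the given cells sum to 280, so (3,4) = 84.

84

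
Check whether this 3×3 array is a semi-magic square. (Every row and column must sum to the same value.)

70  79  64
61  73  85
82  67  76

Row 1: 70 + 79 + 64 = 213.
Row 2: 61 + 73 + 85 = 219.
Row 3: 82 + 67 + 76 = 225.
Column 1: 70 + 61 + 82 = 213.
Column 2: 79 + 73 + 67 = 219.
Column 3: 64 + 85 + 76 = 225.

No — row 2 sums to 219 but column 3 sums to 225.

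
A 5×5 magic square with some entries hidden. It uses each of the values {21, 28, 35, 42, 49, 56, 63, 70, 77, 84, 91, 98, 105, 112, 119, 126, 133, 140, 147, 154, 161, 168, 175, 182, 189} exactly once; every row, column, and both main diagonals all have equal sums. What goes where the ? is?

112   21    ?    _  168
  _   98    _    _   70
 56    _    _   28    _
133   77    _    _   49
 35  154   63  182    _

140

The 25 entries sum to 2625, so each line sums to 2625/5 = 525.
The remaining cell in row 5 is (5,5) = 525 − 434 = 91.
Using column 1: 112 + 56 + 133 + 35 + ? → (2,1) = 525 − 336 = 189.
Column 2 needs 525; the known cells sum to 350, so (3,2) = 175.
From column 5, 525 − (168 + 70 + 49 + 91) gives (3,5) = 147.
The remaining cell in row 3 is (3,3) = 525 − 406 = 119.
Using main diagonal: 112 + 98 + 119 + 91 + ? → (4,4) = 525 − 420 = 105.
Anti-diagonal must total 525; the given cells sum to 399, so (2,4) = 126.
From row 2, 525 − (189 + 98 + 126 + 70) gives (2,3) = 42.
Row 4 needs 525; the known cells sum to 364, so (4,3) = 161.
Using column 3: 42 + 119 + 161 + 63 + ? → (1,3) = 525 − 385 = 140.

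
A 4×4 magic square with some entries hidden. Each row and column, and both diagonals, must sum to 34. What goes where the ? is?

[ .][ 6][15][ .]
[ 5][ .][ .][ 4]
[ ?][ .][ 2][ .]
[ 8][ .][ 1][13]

11

Row 4 needs 34; the known cells sum to 22, so (4,2) = 12.
The remaining cell in column 3 is (2,3) = 34 − 18 = 16.
Row 2 needs 34; the known cells sum to 25, so (2,2) = 9.
The remaining cell in column 2 is (3,2) = 34 − 27 = 7.
From main diagonal, 34 − (9 + 2 + 13) gives (1,1) = 10.
From anti-diagonal, 34 − (16 + 7 + 8) gives (1,4) = 3.
From column 1, 34 − (10 + 5 + 8) gives (3,1) = 11.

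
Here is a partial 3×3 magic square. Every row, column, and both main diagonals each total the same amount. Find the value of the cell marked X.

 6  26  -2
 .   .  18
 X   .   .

Row 1 is complete and sums to 30; that is the magic constant.
From column 3, 30 − (-2 + 18) gives (3,3) = 14.
Using main diagonal: 6 + 14 + ? → (2,2) = 30 − 20 = 10.
Anti-diagonal: -2 + 10 + ? = 30, so (3,1) = 22.

22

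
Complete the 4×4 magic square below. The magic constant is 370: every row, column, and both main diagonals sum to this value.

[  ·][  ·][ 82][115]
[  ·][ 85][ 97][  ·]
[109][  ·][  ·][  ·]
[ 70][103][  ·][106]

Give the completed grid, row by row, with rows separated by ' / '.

79 94 82 115 / 112 85 97 76 / 109 88 100 73 / 70 103 91 106

The remaining cell in row 4 is (4,3) = 370 − 279 = 91.
The remaining cell in column 3 is (3,3) = 370 − 270 = 100.
Main diagonal needs 370; the known cells sum to 291, so (1,1) = 79.
From anti-diagonal, 370 − (115 + 97 + 70) gives (3,2) = 88.
Row 1 must total 370; the given cells sum to 276, so (1,2) = 94.
Row 3: 109 + 88 + 100 + ? = 370, so (3,4) = 73.
Column 1 needs 370; the known cells sum to 258, so (2,1) = 112.
Column 4 must total 370; the given cells sum to 294, so (2,4) = 76.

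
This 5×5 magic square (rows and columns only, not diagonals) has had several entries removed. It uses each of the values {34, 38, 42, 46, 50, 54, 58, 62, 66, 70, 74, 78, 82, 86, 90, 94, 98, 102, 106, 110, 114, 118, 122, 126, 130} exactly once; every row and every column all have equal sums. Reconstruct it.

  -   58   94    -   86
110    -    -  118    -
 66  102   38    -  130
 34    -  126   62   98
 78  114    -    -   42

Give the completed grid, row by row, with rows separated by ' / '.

The 25 entries sum to 2050, so each line sums to 2050/5 = 410.
The remaining cell in row 3 is (3,4) = 410 − 336 = 74.
Row 4 must total 410; the given cells sum to 320, so (4,2) = 90.
Column 1 must total 410; the given cells sum to 288, so (1,1) = 122.
From column 2, 410 − (58 + 102 + 90 + 114) gives (2,2) = 46.
Column 5 must total 410; the given cells sum to 356, so (2,5) = 54.
The remaining cell in row 1 is (1,4) = 410 − 360 = 50.
The remaining cell in row 2 is (2,3) = 410 − 328 = 82.
Using column 3: 94 + 82 + 38 + 126 + ? → (5,3) = 410 − 340 = 70.
The remaining cell in column 4 is (5,4) = 410 − 304 = 106.

122 58 94 50 86 / 110 46 82 118 54 / 66 102 38 74 130 / 34 90 126 62 98 / 78 114 70 106 42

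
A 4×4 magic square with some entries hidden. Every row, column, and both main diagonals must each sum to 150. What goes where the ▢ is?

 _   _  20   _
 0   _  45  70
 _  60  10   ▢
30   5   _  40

25

Row 2 must total 150; the given cells sum to 115, so (2,2) = 35.
Row 4 needs 150; the known cells sum to 75, so (4,3) = 75.
The remaining cell in column 2 is (1,2) = 150 − 100 = 50.
Main diagonal must total 150; the given cells sum to 85, so (1,1) = 65.
Anti-diagonal must total 150; the given cells sum to 135, so (1,4) = 15.
Column 1: 65 + 0 + 30 + ? = 150, so (3,1) = 55.
From column 4, 150 − (15 + 70 + 40) gives (3,4) = 25.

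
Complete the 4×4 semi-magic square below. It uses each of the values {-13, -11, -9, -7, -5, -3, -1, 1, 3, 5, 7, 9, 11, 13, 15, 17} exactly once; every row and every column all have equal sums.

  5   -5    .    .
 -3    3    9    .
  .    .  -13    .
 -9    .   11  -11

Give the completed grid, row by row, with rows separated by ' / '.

5 -5 1 7 / -3 3 9 -1 / 15 -7 -13 13 / -9 17 11 -11

The 16 entries sum to 32, so each line sums to 32/4 = 8.
The remaining cell in row 2 is (2,4) = 8 − 9 = -1.
Row 4: -9 + 11 + (-11) + ? = 8, so (4,2) = 17.
Column 1 needs 8; the known cells sum to -7, so (3,1) = 15.
Column 2: -5 + 3 + 17 + ? = 8, so (3,2) = -7.
Column 3 needs 8; the known cells sum to 7, so (1,3) = 1.
The remaining cell in row 1 is (1,4) = 8 − 1 = 7.
Row 3: 15 + (-7) + (-13) + ? = 8, so (3,4) = 13.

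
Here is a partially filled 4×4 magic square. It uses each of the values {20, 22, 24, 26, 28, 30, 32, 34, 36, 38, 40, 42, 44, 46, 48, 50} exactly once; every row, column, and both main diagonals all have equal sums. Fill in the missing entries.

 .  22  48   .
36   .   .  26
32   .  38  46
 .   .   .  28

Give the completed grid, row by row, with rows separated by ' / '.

The 16 entries sum to 560, so each line sums to 560/4 = 140.
Row 3 must total 140; the given cells sum to 116, so (3,2) = 24.
Column 4: 26 + 46 + 28 + ? = 140, so (1,4) = 40.
The remaining cell in row 1 is (1,1) = 140 − 110 = 30.
From column 1, 140 − (30 + 36 + 32) gives (4,1) = 42.
From main diagonal, 140 − (30 + 38 + 28) gives (2,2) = 44.
Anti-diagonal: 40 + 24 + 42 + ? = 140, so (2,3) = 34.
The remaining cell in column 2 is (4,2) = 140 − 90 = 50.
Using column 3: 48 + 34 + 38 + ? → (4,3) = 140 − 120 = 20.

30 22 48 40 / 36 44 34 26 / 32 24 38 46 / 42 50 20 28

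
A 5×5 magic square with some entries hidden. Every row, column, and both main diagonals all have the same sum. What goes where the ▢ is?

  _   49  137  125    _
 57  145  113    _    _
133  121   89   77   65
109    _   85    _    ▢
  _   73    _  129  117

Row 3 is complete and sums to 485; that is the magic constant.
Column 2: 49 + 145 + 121 + 73 + ? = 485, so (4,2) = 97.
From column 3, 485 − (137 + 113 + 89 + 85) gives (5,3) = 61.
Row 5 must total 485; the given cells sum to 380, so (5,1) = 105.
The remaining cell in column 1 is (1,1) = 485 − 404 = 81.
Main diagonal must total 485; the given cells sum to 432, so (4,4) = 53.
Using row 1: 81 + 49 + 137 + 125 + ? → (1,5) = 485 − 392 = 93.
Row 4 must total 485; the given cells sum to 344, so (4,5) = 141.

141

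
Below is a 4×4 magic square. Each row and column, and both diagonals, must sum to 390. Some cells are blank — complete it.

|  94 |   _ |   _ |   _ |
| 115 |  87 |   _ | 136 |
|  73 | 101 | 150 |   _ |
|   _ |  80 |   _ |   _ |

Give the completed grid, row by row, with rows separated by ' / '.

Row 2: 115 + 87 + 136 + ? = 390, so (2,3) = 52.
Row 3: 73 + 101 + 150 + ? = 390, so (3,4) = 66.
The remaining cell in column 1 is (4,1) = 390 − 282 = 108.
Column 2: 87 + 101 + 80 + ? = 390, so (1,2) = 122.
Main diagonal needs 390; the known cells sum to 331, so (4,4) = 59.
Using anti-diagonal: 52 + 101 + 108 + ? → (1,4) = 390 − 261 = 129.
Using row 1: 94 + 122 + 129 + ? → (1,3) = 390 − 345 = 45.
The remaining cell in row 4 is (4,3) = 390 − 247 = 143.

94 122 45 129 / 115 87 52 136 / 73 101 150 66 / 108 80 143 59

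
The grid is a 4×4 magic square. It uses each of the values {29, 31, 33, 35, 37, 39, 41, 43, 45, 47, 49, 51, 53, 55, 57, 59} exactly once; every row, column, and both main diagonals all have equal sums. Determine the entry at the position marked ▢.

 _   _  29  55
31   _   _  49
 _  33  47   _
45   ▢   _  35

The 16 entries sum to 704, so each line sums to 704/4 = 176.
Column 4: 55 + 49 + 35 + ? = 176, so (3,4) = 37.
Anti-diagonal needs 176; the known cells sum to 133, so (2,3) = 43.
Using row 2: 31 + 43 + 49 + ? → (2,2) = 176 − 123 = 53.
Row 3 must total 176; the given cells sum to 117, so (3,1) = 59.
From column 1, 176 − (31 + 59 + 45) gives (1,1) = 41.
The remaining cell in column 3 is (4,3) = 176 − 119 = 57.
Using row 1: 41 + 29 + 55 + ? → (1,2) = 176 − 125 = 51.
Row 4 must total 176; the given cells sum to 137, so (4,2) = 39.

39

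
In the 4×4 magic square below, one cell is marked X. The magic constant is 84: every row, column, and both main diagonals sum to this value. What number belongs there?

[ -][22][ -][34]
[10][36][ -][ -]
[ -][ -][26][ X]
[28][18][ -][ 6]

Row 4: 28 + 18 + 6 + ? = 84, so (4,3) = 32.
The remaining cell in column 2 is (3,2) = 84 − 76 = 8.
Using main diagonal: 36 + 26 + 6 + ? → (1,1) = 84 − 68 = 16.
Anti-diagonal: 34 + 8 + 28 + ? = 84, so (2,3) = 14.
Row 1: 16 + 22 + 34 + ? = 84, so (1,3) = 12.
The remaining cell in row 2 is (2,4) = 84 − 60 = 24.
Column 1: 16 + 10 + 28 + ? = 84, so (3,1) = 30.
Column 4 needs 84; the known cells sum to 64, so (3,4) = 20.

20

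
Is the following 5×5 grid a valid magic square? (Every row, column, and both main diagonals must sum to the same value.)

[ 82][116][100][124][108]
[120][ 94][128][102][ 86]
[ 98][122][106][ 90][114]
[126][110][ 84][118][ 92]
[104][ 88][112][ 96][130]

Row 1: 82 + 116 + 100 + 124 + 108 = 530.
Row 2: 120 + 94 + 128 + 102 + 86 = 530.
Row 3: 98 + 122 + 106 + 90 + 114 = 530.
Row 4: 126 + 110 + 84 + 118 + 92 = 530.
Row 5: 104 + 88 + 112 + 96 + 130 = 530.
Column 1: 82 + 120 + 98 + 126 + 104 = 530.
Column 2: 116 + 94 + 122 + 110 + 88 = 530.
Column 3: 100 + 128 + 106 + 84 + 112 = 530.
Column 4: 124 + 102 + 90 + 118 + 96 = 530.
Column 5: 108 + 86 + 114 + 92 + 130 = 530.
Main diagonal: 82 + 94 + 106 + 118 + 130 = 530.
Anti-diagonal: 108 + 102 + 106 + 110 + 104 = 530.
All lines sum to 530.

Yes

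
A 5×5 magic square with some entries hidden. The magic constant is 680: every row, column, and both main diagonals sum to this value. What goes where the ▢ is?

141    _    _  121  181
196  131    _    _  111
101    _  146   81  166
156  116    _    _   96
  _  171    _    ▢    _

Row 3 must total 680; the given cells sum to 494, so (3,2) = 186.
Using column 1: 141 + 196 + 101 + 156 + ? → (5,1) = 680 − 594 = 86.
Column 2 must total 680; the given cells sum to 604, so (1,2) = 76.
Column 5 must total 680; the given cells sum to 554, so (5,5) = 126.
From main diagonal, 680 − (141 + 131 + 146 + 126) gives (4,4) = 136.
Anti-diagonal must total 680; the given cells sum to 529, so (2,4) = 151.
The remaining cell in row 1 is (1,3) = 680 − 519 = 161.
Using row 2: 196 + 131 + 151 + 111 + ? → (2,3) = 680 − 589 = 91.
Using row 4: 156 + 116 + 136 + 96 + ? → (4,3) = 680 − 504 = 176.
Column 3 needs 680; the known cells sum to 574, so (5,3) = 106.
The remaining cell in column 4 is (5,4) = 680 − 489 = 191.

191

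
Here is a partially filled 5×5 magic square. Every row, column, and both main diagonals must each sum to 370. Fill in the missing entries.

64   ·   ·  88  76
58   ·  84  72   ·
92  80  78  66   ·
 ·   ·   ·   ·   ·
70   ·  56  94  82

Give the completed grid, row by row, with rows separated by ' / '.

From row 3, 370 − (92 + 80 + 78 + 66) gives (3,5) = 54.
From row 5, 370 − (70 + 56 + 94 + 82) gives (5,2) = 68.
Using column 1: 64 + 58 + 92 + 70 + ? → (4,1) = 370 − 284 = 86.
Column 4 must total 370; the given cells sum to 320, so (4,4) = 50.
Main diagonal: 64 + 78 + 50 + 82 + ? = 370, so (2,2) = 96.
Using anti-diagonal: 76 + 72 + 78 + 70 + ? → (4,2) = 370 − 296 = 74.
From row 2, 370 − (58 + 96 + 84 + 72) gives (2,5) = 60.
Using column 2: 96 + 80 + 74 + 68 + ? → (1,2) = 370 − 318 = 52.
Column 5 must total 370; the given cells sum to 272, so (4,5) = 98.
From row 1, 370 − (64 + 52 + 88 + 76) gives (1,3) = 90.
From row 4, 370 − (86 + 74 + 50 + 98) gives (4,3) = 62.

64 52 90 88 76 / 58 96 84 72 60 / 92 80 78 66 54 / 86 74 62 50 98 / 70 68 56 94 82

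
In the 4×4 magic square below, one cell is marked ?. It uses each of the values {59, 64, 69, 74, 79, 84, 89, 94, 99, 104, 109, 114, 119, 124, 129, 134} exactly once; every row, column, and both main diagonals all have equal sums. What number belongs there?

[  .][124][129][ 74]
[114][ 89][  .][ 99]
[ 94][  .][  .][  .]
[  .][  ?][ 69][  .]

The 16 entries sum to 1544, so each line sums to 1544/4 = 386.
From row 1, 386 − (124 + 129 + 74) gives (1,1) = 59.
Using row 2: 114 + 89 + 99 + ? → (2,3) = 386 − 302 = 84.
Column 1: 59 + 114 + 94 + ? = 386, so (4,1) = 119.
Column 3 needs 386; the known cells sum to 282, so (3,3) = 104.
Main diagonal needs 386; the known cells sum to 252, so (4,4) = 134.
Using anti-diagonal: 74 + 84 + 119 + ? → (3,2) = 386 − 277 = 109.
The remaining cell in row 3 is (3,4) = 386 − 307 = 79.
Row 4: 119 + 69 + 134 + ? = 386, so (4,2) = 64.

64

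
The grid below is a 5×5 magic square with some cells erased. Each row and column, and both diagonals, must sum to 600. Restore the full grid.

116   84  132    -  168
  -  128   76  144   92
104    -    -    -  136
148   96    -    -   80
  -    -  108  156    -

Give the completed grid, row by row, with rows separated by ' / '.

Row 1: 116 + 84 + 132 + 168 + ? = 600, so (1,4) = 100.
Row 2 needs 600; the known cells sum to 440, so (2,1) = 160.
Column 1: 116 + 160 + 104 + 148 + ? = 600, so (5,1) = 72.
The remaining cell in column 5 is (5,5) = 600 − 476 = 124.
Anti-diagonal must total 600; the given cells sum to 480, so (3,3) = 120.
From row 5, 600 − (72 + 108 + 156 + 124) gives (5,2) = 140.
The remaining cell in column 2 is (3,2) = 600 − 448 = 152.
Using column 3: 132 + 76 + 120 + 108 + ? → (4,3) = 600 − 436 = 164.
Main diagonal needs 600; the known cells sum to 488, so (4,4) = 112.
Row 3: 104 + 152 + 120 + 136 + ? = 600, so (3,4) = 88.

116 84 132 100 168 / 160 128 76 144 92 / 104 152 120 88 136 / 148 96 164 112 80 / 72 140 108 156 124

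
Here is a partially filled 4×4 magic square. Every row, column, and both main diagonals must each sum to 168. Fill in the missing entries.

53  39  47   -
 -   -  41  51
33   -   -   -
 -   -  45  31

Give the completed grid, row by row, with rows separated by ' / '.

53 39 47 29 / 27 49 41 51 / 33 43 35 57 / 55 37 45 31

Row 1: 53 + 39 + 47 + ? = 168, so (1,4) = 29.
Using column 3: 47 + 41 + 45 + ? → (3,3) = 168 − 133 = 35.
The remaining cell in column 4 is (3,4) = 168 − 111 = 57.
The remaining cell in main diagonal is (2,2) = 168 − 119 = 49.
Row 2: 49 + 41 + 51 + ? = 168, so (2,1) = 27.
The remaining cell in row 3 is (3,2) = 168 − 125 = 43.
Using column 1: 53 + 27 + 33 + ? → (4,1) = 168 − 113 = 55.
The remaining cell in column 2 is (4,2) = 168 − 131 = 37.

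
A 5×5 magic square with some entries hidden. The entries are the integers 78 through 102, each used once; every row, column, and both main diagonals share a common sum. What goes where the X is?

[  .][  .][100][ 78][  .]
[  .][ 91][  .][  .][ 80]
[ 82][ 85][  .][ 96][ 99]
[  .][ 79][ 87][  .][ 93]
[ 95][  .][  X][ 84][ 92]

81

The entries are 78 through 102, which sum to 2250, so each line sums to 2250/5 = 450.
Row 3 needs 450; the known cells sum to 362, so (3,3) = 88.
Column 5 needs 450; the known cells sum to 364, so (1,5) = 86.
Anti-diagonal: 86 + 88 + 79 + 95 + ? = 450, so (2,4) = 102.
Column 4 needs 450; the known cells sum to 360, so (4,4) = 90.
The remaining cell in main diagonal is (1,1) = 450 − 361 = 89.
The remaining cell in row 1 is (1,2) = 450 − 353 = 97.
Row 4 must total 450; the given cells sum to 349, so (4,1) = 101.
Column 1: 89 + 82 + 101 + 95 + ? = 450, so (2,1) = 83.
Column 2: 97 + 91 + 85 + 79 + ? = 450, so (5,2) = 98.
Using row 2: 83 + 91 + 102 + 80 + ? → (2,3) = 450 − 356 = 94.
From row 5, 450 − (95 + 98 + 84 + 92) gives (5,3) = 81.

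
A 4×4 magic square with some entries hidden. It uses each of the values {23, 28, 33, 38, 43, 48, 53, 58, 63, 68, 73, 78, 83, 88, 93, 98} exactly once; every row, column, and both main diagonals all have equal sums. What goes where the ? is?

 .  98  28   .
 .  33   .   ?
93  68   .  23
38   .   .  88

78

The 16 entries sum to 968, so each line sums to 968/4 = 242.
Row 3: 93 + 68 + 23 + ? = 242, so (3,3) = 58.
From column 2, 242 − (98 + 33 + 68) gives (4,2) = 43.
From main diagonal, 242 − (33 + 58 + 88) gives (1,1) = 63.
From row 1, 242 − (63 + 98 + 28) gives (1,4) = 53.
From row 4, 242 − (38 + 43 + 88) gives (4,3) = 73.
Column 1: 63 + 93 + 38 + ? = 242, so (2,1) = 48.
Column 3: 28 + 58 + 73 + ? = 242, so (2,3) = 83.
From column 4, 242 − (53 + 23 + 88) gives (2,4) = 78.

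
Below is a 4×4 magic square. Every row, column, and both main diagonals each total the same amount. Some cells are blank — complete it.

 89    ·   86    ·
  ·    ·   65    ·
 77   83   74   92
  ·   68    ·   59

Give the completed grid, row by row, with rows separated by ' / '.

Row 3 is already complete: 77 + 83 + 74 + 92 = 326, so that is the magic constant.
Using column 3: 86 + 65 + 74 + ? → (4,3) = 326 − 225 = 101.
Using main diagonal: 89 + 74 + 59 + ? → (2,2) = 326 − 222 = 104.
Row 4 must total 326; the given cells sum to 228, so (4,1) = 98.
Using column 1: 89 + 77 + 98 + ? → (2,1) = 326 − 264 = 62.
From column 2, 326 − (104 + 83 + 68) gives (1,2) = 71.
Anti-diagonal: 65 + 83 + 98 + ? = 326, so (1,4) = 80.
Row 2: 62 + 104 + 65 + ? = 326, so (2,4) = 95.

89 71 86 80 / 62 104 65 95 / 77 83 74 92 / 98 68 101 59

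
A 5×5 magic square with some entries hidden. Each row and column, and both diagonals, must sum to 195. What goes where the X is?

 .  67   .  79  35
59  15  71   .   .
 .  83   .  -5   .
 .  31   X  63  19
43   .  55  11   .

Column 2 needs 195; the known cells sum to 196, so (5,2) = -1.
Column 4 needs 195; the known cells sum to 148, so (2,4) = 47.
Using anti-diagonal: 35 + 47 + 31 + 43 + ? → (3,3) = 195 − 156 = 39.
From row 2, 195 − (59 + 15 + 71 + 47) gives (2,5) = 3.
The remaining cell in row 5 is (5,5) = 195 − 108 = 87.
Column 5 needs 195; the known cells sum to 144, so (3,5) = 51.
Main diagonal must total 195; the given cells sum to 204, so (1,1) = -9.
Row 1 needs 195; the known cells sum to 172, so (1,3) = 23.
Row 3 must total 195; the given cells sum to 168, so (3,1) = 27.
Column 1: -9 + 59 + 27 + 43 + ? = 195, so (4,1) = 75.
From column 3, 195 − (23 + 71 + 39 + 55) gives (4,3) = 7.

7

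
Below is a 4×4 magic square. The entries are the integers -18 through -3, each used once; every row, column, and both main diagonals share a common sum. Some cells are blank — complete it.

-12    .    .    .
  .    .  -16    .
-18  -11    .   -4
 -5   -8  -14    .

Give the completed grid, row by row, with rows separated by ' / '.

The entries are -18 through -3, which sum to -168, so each line sums to -168/4 = -42.
Row 3 needs -42; the known cells sum to -33, so (3,3) = -9.
The remaining cell in row 4 is (4,4) = -42 − (-27) = -15.
Using column 1: -12 + (-18) + (-5) + ? → (2,1) = -42 − (-35) = -7.
From column 3, -42 − (-16 + (-9) + (-14)) gives (1,3) = -3.
Main diagonal needs -42; the known cells sum to -36, so (2,2) = -6.
The remaining cell in anti-diagonal is (1,4) = -42 − (-32) = -10.
Using row 1: -12 + (-3) + (-10) + ? → (1,2) = -42 − (-25) = -17.
Row 2 must total -42; the given cells sum to -29, so (2,4) = -13.

-12 -17 -3 -10 / -7 -6 -16 -13 / -18 -11 -9 -4 / -5 -8 -14 -15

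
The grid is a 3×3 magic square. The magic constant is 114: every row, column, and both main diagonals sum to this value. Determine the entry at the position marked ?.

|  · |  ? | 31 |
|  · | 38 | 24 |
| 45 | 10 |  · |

66

The remaining cell in row 2 is (2,1) = 114 − 62 = 52.
From row 3, 114 − (45 + 10) gives (3,3) = 59.
From column 1, 114 − (52 + 45) gives (1,1) = 17.
Using column 2: 38 + 10 + ? → (1,2) = 114 − 48 = 66.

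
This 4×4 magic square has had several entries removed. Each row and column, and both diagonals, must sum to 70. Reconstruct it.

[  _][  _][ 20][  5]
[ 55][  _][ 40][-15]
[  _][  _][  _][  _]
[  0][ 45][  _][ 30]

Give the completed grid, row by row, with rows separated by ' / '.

35 10 20 5 / 55 -10 40 -15 / -20 25 15 50 / 0 45 -5 30

Using row 2: 55 + 40 + (-15) + ? → (2,2) = 70 − 80 = -10.
Using row 4: 0 + 45 + 30 + ? → (4,3) = 70 − 75 = -5.
Column 3: 20 + 40 + (-5) + ? = 70, so (3,3) = 15.
Column 4 needs 70; the known cells sum to 20, so (3,4) = 50.
Main diagonal needs 70; the known cells sum to 35, so (1,1) = 35.
Using anti-diagonal: 5 + 40 + 0 + ? → (3,2) = 70 − 45 = 25.
The remaining cell in row 1 is (1,2) = 70 − 60 = 10.
The remaining cell in row 3 is (3,1) = 70 − 90 = -20.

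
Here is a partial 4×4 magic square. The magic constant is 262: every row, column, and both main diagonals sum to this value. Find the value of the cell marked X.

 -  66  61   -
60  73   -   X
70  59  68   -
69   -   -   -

67

From row 3, 262 − (70 + 59 + 68) gives (3,4) = 65.
The remaining cell in column 1 is (1,1) = 262 − 199 = 63.
Column 2 must total 262; the given cells sum to 198, so (4,2) = 64.
From main diagonal, 262 − (63 + 73 + 68) gives (4,4) = 58.
Using row 1: 63 + 66 + 61 + ? → (1,4) = 262 − 190 = 72.
Row 4 needs 262; the known cells sum to 191, so (4,3) = 71.
From column 3, 262 − (61 + 68 + 71) gives (2,3) = 62.
Column 4 needs 262; the known cells sum to 195, so (2,4) = 67.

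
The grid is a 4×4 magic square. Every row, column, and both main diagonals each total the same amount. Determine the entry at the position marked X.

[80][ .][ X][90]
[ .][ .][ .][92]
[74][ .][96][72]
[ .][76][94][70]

Column 4 is complete and sums to 324; that is the magic constant.
The remaining cell in row 3 is (3,2) = 324 − 242 = 82.
Row 4: 76 + 94 + 70 + ? = 324, so (4,1) = 84.
Column 1 must total 324; the given cells sum to 238, so (2,1) = 86.
From main diagonal, 324 − (80 + 96 + 70) gives (2,2) = 78.
Anti-diagonal: 90 + 82 + 84 + ? = 324, so (2,3) = 68.
Using column 2: 78 + 82 + 76 + ? → (1,2) = 324 − 236 = 88.
Using column 3: 68 + 96 + 94 + ? → (1,3) = 324 − 258 = 66.

66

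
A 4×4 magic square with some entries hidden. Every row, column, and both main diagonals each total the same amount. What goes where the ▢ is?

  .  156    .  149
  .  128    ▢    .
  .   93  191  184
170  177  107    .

142

Column 2 is complete and sums to 554; that is the magic constant.
Using row 3: 93 + 191 + 184 + ? → (3,1) = 554 − 468 = 86.
Row 4 needs 554; the known cells sum to 454, so (4,4) = 100.
Using column 4: 149 + 184 + 100 + ? → (2,4) = 554 − 433 = 121.
From main diagonal, 554 − (128 + 191 + 100) gives (1,1) = 135.
Using anti-diagonal: 149 + 93 + 170 + ? → (2,3) = 554 − 412 = 142.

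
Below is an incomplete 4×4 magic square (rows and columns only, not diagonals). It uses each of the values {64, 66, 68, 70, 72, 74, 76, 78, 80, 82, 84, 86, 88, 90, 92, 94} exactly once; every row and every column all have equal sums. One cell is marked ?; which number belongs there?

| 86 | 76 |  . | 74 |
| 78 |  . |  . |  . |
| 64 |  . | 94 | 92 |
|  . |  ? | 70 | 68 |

The 16 entries sum to 1264, so each line sums to 1264/4 = 316.
Row 1 needs 316; the known cells sum to 236, so (1,3) = 80.
Row 3 must total 316; the given cells sum to 250, so (3,2) = 66.
From column 1, 316 − (86 + 78 + 64) gives (4,1) = 88.
Column 3 needs 316; the known cells sum to 244, so (2,3) = 72.
Column 4: 74 + 92 + 68 + ? = 316, so (2,4) = 82.
Using row 2: 78 + 72 + 82 + ? → (2,2) = 316 − 232 = 84.
From row 4, 316 − (88 + 70 + 68) gives (4,2) = 90.

90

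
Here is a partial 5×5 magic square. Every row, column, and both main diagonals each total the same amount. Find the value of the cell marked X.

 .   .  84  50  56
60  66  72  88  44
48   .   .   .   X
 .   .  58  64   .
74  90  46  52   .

Row 2 is complete and sums to 330; that is the magic constant.
From row 5, 330 − (74 + 90 + 46 + 52) gives (5,5) = 68.
Column 3 needs 330; the known cells sum to 260, so (3,3) = 70.
From column 4, 330 − (50 + 88 + 64 + 52) gives (3,4) = 76.
From main diagonal, 330 − (66 + 70 + 64 + 68) gives (1,1) = 62.
Anti-diagonal: 56 + 88 + 70 + 74 + ? = 330, so (4,2) = 42.
The remaining cell in row 1 is (1,2) = 330 − 252 = 78.
Column 1 must total 330; the given cells sum to 244, so (4,1) = 86.
From column 2, 330 − (78 + 66 + 42 + 90) gives (3,2) = 54.
The remaining cell in row 3 is (3,5) = 330 − 248 = 82.

82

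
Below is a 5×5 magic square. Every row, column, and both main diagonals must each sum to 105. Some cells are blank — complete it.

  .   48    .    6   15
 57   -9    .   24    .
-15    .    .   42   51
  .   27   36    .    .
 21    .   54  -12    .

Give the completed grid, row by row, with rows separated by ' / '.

From column 4, 105 − (6 + 24 + 42 + (-12)) gives (4,4) = 45.
From anti-diagonal, 105 − (15 + 24 + 27 + 21) gives (3,3) = 18.
Using row 3: -15 + 18 + 42 + 51 + ? → (3,2) = 105 − 96 = 9.
Column 2 must total 105; the given cells sum to 75, so (5,2) = 30.
Using row 5: 21 + 30 + 54 + (-12) + ? → (5,5) = 105 − 93 = 12.
Using main diagonal: -9 + 18 + 45 + 12 + ? → (1,1) = 105 − 66 = 39.
Row 1: 39 + 48 + 6 + 15 + ? = 105, so (1,3) = -3.
From column 1, 105 − (39 + 57 + (-15) + 21) gives (4,1) = 3.
From column 3, 105 − (-3 + 18 + 36 + 54) gives (2,3) = 0.
Using row 2: 57 + (-9) + 0 + 24 + ? → (2,5) = 105 − 72 = 33.
Using row 4: 3 + 27 + 36 + 45 + ? → (4,5) = 105 − 111 = -6.

39 48 -3 6 15 / 57 -9 0 24 33 / -15 9 18 42 51 / 3 27 36 45 -6 / 21 30 54 -12 12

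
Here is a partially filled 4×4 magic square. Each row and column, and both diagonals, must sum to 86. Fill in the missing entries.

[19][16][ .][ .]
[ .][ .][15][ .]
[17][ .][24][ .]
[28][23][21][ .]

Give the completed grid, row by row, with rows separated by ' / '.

19 16 26 25 / 22 29 15 20 / 17 18 24 27 / 28 23 21 14

From row 4, 86 − (28 + 23 + 21) gives (4,4) = 14.
Using column 1: 19 + 17 + 28 + ? → (2,1) = 86 − 64 = 22.
Using column 3: 15 + 24 + 21 + ? → (1,3) = 86 − 60 = 26.
The remaining cell in main diagonal is (2,2) = 86 − 57 = 29.
From row 1, 86 − (19 + 16 + 26) gives (1,4) = 25.
Using row 2: 22 + 29 + 15 + ? → (2,4) = 86 − 66 = 20.
Using column 2: 16 + 29 + 23 + ? → (3,2) = 86 − 68 = 18.
Using column 4: 25 + 20 + 14 + ? → (3,4) = 86 − 59 = 27.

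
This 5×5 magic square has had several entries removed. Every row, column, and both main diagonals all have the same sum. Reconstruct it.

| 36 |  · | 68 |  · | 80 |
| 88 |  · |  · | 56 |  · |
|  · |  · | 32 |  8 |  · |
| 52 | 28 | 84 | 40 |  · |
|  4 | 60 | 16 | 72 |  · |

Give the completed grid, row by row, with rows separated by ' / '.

36 -8 68 24 80 / 88 44 0 56 12 / 20 76 32 8 64 / 52 28 84 40 -4 / 4 60 16 72 48

Anti-diagonal is already complete: 80 + 56 + 32 + 28 + 4 = 200, so that is the magic constant.
Using row 4: 52 + 28 + 84 + 40 + ? → (4,5) = 200 − 204 = -4.
From row 5, 200 − (4 + 60 + 16 + 72) gives (5,5) = 48.
Using column 1: 36 + 88 + 52 + 4 + ? → (3,1) = 200 − 180 = 20.
Using column 3: 68 + 32 + 84 + 16 + ? → (2,3) = 200 − 200 = 0.
The remaining cell in column 4 is (1,4) = 200 − 176 = 24.
The remaining cell in main diagonal is (2,2) = 200 − 156 = 44.
Row 1 needs 200; the known cells sum to 208, so (1,2) = -8.
Row 2 must total 200; the given cells sum to 188, so (2,5) = 12.
Column 2 must total 200; the given cells sum to 124, so (3,2) = 76.
From column 5, 200 − (80 + 12 + (-4) + 48) gives (3,5) = 64.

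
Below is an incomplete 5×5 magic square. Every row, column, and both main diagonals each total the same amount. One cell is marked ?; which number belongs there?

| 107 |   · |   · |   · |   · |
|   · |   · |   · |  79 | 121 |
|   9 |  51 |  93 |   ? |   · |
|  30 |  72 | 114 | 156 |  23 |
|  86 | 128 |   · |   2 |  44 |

Row 4 is complete and sums to 395; that is the magic constant.
Using row 5: 86 + 128 + 2 + 44 + ? → (5,3) = 395 − 260 = 135.
From column 1, 395 − (107 + 9 + 30 + 86) gives (2,1) = 163.
Main diagonal: 107 + 93 + 156 + 44 + ? = 395, so (2,2) = -5.
Anti-diagonal needs 395; the known cells sum to 330, so (1,5) = 65.
Row 2 must total 395; the given cells sum to 358, so (2,3) = 37.
The remaining cell in column 2 is (1,2) = 395 − 246 = 149.
Column 3 must total 395; the given cells sum to 379, so (1,3) = 16.
Using column 5: 65 + 121 + 23 + 44 + ? → (3,5) = 395 − 253 = 142.
Row 1 needs 395; the known cells sum to 337, so (1,4) = 58.
The remaining cell in row 3 is (3,4) = 395 − 295 = 100.

100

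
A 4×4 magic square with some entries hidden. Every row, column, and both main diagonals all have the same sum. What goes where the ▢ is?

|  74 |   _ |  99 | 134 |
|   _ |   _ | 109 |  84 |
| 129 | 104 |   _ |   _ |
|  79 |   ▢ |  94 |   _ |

Anti-diagonal is complete and sums to 426; that is the magic constant.
From row 1, 426 − (74 + 99 + 134) gives (1,2) = 119.
From column 1, 426 − (74 + 129 + 79) gives (2,1) = 144.
Column 3 must total 426; the given cells sum to 302, so (3,3) = 124.
From row 2, 426 − (144 + 109 + 84) gives (2,2) = 89.
Row 3 needs 426; the known cells sum to 357, so (3,4) = 69.
Using column 2: 119 + 89 + 104 + ? → (4,2) = 426 − 312 = 114.

114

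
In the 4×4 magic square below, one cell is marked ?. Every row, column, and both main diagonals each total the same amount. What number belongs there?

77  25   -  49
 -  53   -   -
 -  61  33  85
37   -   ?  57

Main diagonal is complete and sums to 220; that is the magic constant.
Using row 1: 77 + 25 + 49 + ? → (1,3) = 220 − 151 = 69.
Row 3 must total 220; the given cells sum to 179, so (3,1) = 41.
The remaining cell in column 1 is (2,1) = 220 − 155 = 65.
Column 2 must total 220; the given cells sum to 139, so (4,2) = 81.
Column 4 needs 220; the known cells sum to 191, so (2,4) = 29.
Using anti-diagonal: 49 + 61 + 37 + ? → (2,3) = 220 − 147 = 73.
The remaining cell in row 4 is (4,3) = 220 − 175 = 45.

45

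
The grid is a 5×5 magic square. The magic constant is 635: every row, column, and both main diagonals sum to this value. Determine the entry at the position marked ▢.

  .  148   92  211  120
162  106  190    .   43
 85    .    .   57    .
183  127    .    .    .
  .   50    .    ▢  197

78

Row 1: 148 + 92 + 211 + 120 + ? = 635, so (1,1) = 64.
Row 2: 162 + 106 + 190 + 43 + ? = 635, so (2,4) = 134.
The remaining cell in column 1 is (5,1) = 635 − 494 = 141.
From column 2, 635 − (148 + 106 + 127 + 50) gives (3,2) = 204.
From anti-diagonal, 635 − (120 + 134 + 127 + 141) gives (3,3) = 113.
From row 3, 635 − (85 + 204 + 113 + 57) gives (3,5) = 176.
Column 5 needs 635; the known cells sum to 536, so (4,5) = 99.
Main diagonal: 64 + 106 + 113 + 197 + ? = 635, so (4,4) = 155.
Row 4 must total 635; the given cells sum to 564, so (4,3) = 71.
From column 3, 635 − (92 + 190 + 113 + 71) gives (5,3) = 169.
Column 4 needs 635; the known cells sum to 557, so (5,4) = 78.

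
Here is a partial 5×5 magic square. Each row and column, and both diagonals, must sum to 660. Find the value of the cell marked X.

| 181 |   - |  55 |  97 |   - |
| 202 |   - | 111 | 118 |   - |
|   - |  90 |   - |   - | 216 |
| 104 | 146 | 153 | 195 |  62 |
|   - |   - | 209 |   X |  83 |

76

Column 3 needs 660; the known cells sum to 528, so (3,3) = 132.
Main diagonal must total 660; the given cells sum to 591, so (2,2) = 69.
Row 2: 202 + 69 + 111 + 118 + ? = 660, so (2,5) = 160.
The remaining cell in column 5 is (1,5) = 660 − 521 = 139.
Using anti-diagonal: 139 + 118 + 132 + 146 + ? → (5,1) = 660 − 535 = 125.
Using row 1: 181 + 55 + 97 + 139 + ? → (1,2) = 660 − 472 = 188.
Column 1: 181 + 202 + 104 + 125 + ? = 660, so (3,1) = 48.
Using column 2: 188 + 69 + 90 + 146 + ? → (5,2) = 660 − 493 = 167.
Using row 3: 48 + 90 + 132 + 216 + ? → (3,4) = 660 − 486 = 174.
Row 5 must total 660; the given cells sum to 584, so (5,4) = 76.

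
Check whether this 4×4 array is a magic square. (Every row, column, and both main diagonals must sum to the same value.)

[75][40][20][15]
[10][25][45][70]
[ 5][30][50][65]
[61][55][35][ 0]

Row 1: 75 + 40 + 20 + 15 = 150.
Row 2: 10 + 25 + 45 + 70 = 150.
Row 3: 5 + 30 + 50 + 65 = 150.
Row 4: 61 + 55 + 35 + 0 = 151.
Column 1: 75 + 10 + 5 + 61 = 151.
Column 2: 40 + 25 + 30 + 55 = 150.
Column 3: 20 + 45 + 50 + 35 = 150.
Column 4: 15 + 70 + 65 + 0 = 150.
Main diagonal: 75 + 25 + 50 + 0 = 150.
Anti-diagonal: 15 + 45 + 30 + 61 = 151.

No — row 4 sums to 151 but column 2 sums to 150.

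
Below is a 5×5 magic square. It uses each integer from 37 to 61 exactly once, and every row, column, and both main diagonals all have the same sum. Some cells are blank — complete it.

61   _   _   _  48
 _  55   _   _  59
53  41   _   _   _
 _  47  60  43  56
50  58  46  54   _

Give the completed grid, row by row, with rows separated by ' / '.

61 44 52 40 48 / 42 55 38 51 59 / 53 41 49 57 45 / 39 47 60 43 56 / 50 58 46 54 37

The entries are 37 through 61, which sum to 1225, so each line sums to 1225/5 = 245.
Row 4 must total 245; the given cells sum to 206, so (4,1) = 39.
Using row 5: 50 + 58 + 46 + 54 + ? → (5,5) = 245 − 208 = 37.
Column 1 needs 245; the known cells sum to 203, so (2,1) = 42.
From column 2, 245 − (55 + 41 + 47 + 58) gives (1,2) = 44.
Column 5 needs 245; the known cells sum to 200, so (3,5) = 45.
From main diagonal, 245 − (61 + 55 + 43 + 37) gives (3,3) = 49.
The remaining cell in anti-diagonal is (2,4) = 245 − 194 = 51.
The remaining cell in row 2 is (2,3) = 245 − 207 = 38.
Row 3 must total 245; the given cells sum to 188, so (3,4) = 57.
Column 3 must total 245; the given cells sum to 193, so (1,3) = 52.
The remaining cell in column 4 is (1,4) = 245 − 205 = 40.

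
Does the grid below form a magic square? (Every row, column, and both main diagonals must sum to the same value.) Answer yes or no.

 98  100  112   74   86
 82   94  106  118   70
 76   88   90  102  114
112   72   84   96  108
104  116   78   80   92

Row 1: 98 + 100 + 112 + 74 + 86 = 470.
Row 2: 82 + 94 + 106 + 118 + 70 = 470.
Row 3: 76 + 88 + 90 + 102 + 114 = 470.
Row 4: 112 + 72 + 84 + 96 + 108 = 472.
Row 5: 104 + 116 + 78 + 80 + 92 = 470.
Column 1: 98 + 82 + 76 + 112 + 104 = 472.
Column 2: 100 + 94 + 88 + 72 + 116 = 470.
Column 3: 112 + 106 + 90 + 84 + 78 = 470.
Column 4: 74 + 118 + 102 + 96 + 80 = 470.
Column 5: 86 + 70 + 114 + 108 + 92 = 470.
Main diagonal: 98 + 94 + 90 + 96 + 92 = 470.
Anti-diagonal: 86 + 118 + 90 + 72 + 104 = 470.

No — column 1 sums to 472 but row 5 sums to 470.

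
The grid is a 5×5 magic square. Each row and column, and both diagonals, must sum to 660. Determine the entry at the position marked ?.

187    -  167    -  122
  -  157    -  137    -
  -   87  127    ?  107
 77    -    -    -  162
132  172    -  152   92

Row 5 needs 660; the known cells sum to 548, so (5,3) = 112.
Column 5 must total 660; the given cells sum to 483, so (2,5) = 177.
Main diagonal: 187 + 157 + 127 + 92 + ? = 660, so (4,4) = 97.
Anti-diagonal: 122 + 137 + 127 + 132 + ? = 660, so (4,2) = 142.
Row 4: 77 + 142 + 97 + 162 + ? = 660, so (4,3) = 182.
Using column 2: 157 + 87 + 142 + 172 + ? → (1,2) = 660 − 558 = 102.
Column 3: 167 + 127 + 182 + 112 + ? = 660, so (2,3) = 72.
Row 1: 187 + 102 + 167 + 122 + ? = 660, so (1,4) = 82.
The remaining cell in row 2 is (2,1) = 660 − 543 = 117.
From column 1, 660 − (187 + 117 + 77 + 132) gives (3,1) = 147.
Column 4 must total 660; the given cells sum to 468, so (3,4) = 192.

192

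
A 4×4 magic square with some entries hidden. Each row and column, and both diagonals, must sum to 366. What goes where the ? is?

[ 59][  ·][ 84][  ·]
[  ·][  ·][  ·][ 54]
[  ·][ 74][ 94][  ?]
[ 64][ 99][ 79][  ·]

69

The remaining cell in row 4 is (4,4) = 366 − 242 = 124.
Column 3 must total 366; the given cells sum to 257, so (2,3) = 109.
Main diagonal must total 366; the given cells sum to 277, so (2,2) = 89.
From anti-diagonal, 366 − (109 + 74 + 64) gives (1,4) = 119.
The remaining cell in row 1 is (1,2) = 366 − 262 = 104.
Row 2 must total 366; the given cells sum to 252, so (2,1) = 114.
Using column 1: 59 + 114 + 64 + ? → (3,1) = 366 − 237 = 129.
The remaining cell in column 4 is (3,4) = 366 − 297 = 69.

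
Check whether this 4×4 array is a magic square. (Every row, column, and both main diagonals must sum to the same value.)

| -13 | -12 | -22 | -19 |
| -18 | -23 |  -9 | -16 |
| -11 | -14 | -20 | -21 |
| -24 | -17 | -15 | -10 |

Row 1: -13 + (-12) + (-22) + (-19) = -66.
Row 2: -18 + (-23) + (-9) + (-16) = -66.
Row 3: -11 + (-14) + (-20) + (-21) = -66.
Row 4: -24 + (-17) + (-15) + (-10) = -66.
Column 1: -13 + (-18) + (-11) + (-24) = -66.
Column 2: -12 + (-23) + (-14) + (-17) = -66.
Column 3: -22 + (-9) + (-20) + (-15) = -66.
Column 4: -19 + (-16) + (-21) + (-10) = -66.
Main diagonal: -13 + (-23) + (-20) + (-10) = -66.
Anti-diagonal: -19 + (-9) + (-14) + (-24) = -66.
All lines sum to -66.

Yes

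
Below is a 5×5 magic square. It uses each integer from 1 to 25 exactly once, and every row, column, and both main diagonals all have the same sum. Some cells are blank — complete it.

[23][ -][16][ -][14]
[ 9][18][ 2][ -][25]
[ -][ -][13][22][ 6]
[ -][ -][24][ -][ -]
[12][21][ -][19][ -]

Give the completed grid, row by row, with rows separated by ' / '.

23 7 16 5 14 / 9 18 2 11 25 / 20 4 13 22 6 / 1 15 24 8 17 / 12 21 10 19 3

The entries are 1 through 25, which sum to 325, so each line sums to 325/5 = 65.
Row 2: 9 + 18 + 2 + 25 + ? = 65, so (2,4) = 11.
From column 3, 65 − (16 + 2 + 13 + 24) gives (5,3) = 10.
Anti-diagonal needs 65; the known cells sum to 50, so (4,2) = 15.
From row 5, 65 − (12 + 21 + 10 + 19) gives (5,5) = 3.
Using column 5: 14 + 25 + 6 + 3 + ? → (4,5) = 65 − 48 = 17.
Main diagonal needs 65; the known cells sum to 57, so (4,4) = 8.
Row 4 must total 65; the given cells sum to 64, so (4,1) = 1.
Column 1: 23 + 9 + 1 + 12 + ? = 65, so (3,1) = 20.
Column 4 must total 65; the given cells sum to 60, so (1,4) = 5.
From row 1, 65 − (23 + 16 + 5 + 14) gives (1,2) = 7.
Row 3 must total 65; the given cells sum to 61, so (3,2) = 4.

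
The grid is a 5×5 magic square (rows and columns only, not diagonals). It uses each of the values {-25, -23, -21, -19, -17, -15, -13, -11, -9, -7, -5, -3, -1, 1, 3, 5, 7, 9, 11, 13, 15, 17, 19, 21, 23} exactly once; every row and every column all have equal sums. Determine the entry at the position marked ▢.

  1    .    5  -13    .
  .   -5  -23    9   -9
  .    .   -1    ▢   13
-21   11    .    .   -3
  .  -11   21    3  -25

-19

The 25 entries sum to -25, so each line sums to -25/5 = -5.
Row 2 must total -5; the given cells sum to -28, so (2,1) = 23.
Row 5: -11 + 21 + 3 + (-25) + ? = -5, so (5,1) = 7.
Column 1 must total -5; the given cells sum to 10, so (3,1) = -15.
Using column 3: 5 + (-23) + (-1) + 21 + ? → (4,3) = -5 − 2 = -7.
Column 5 needs -5; the known cells sum to -24, so (1,5) = 19.
Row 1: 1 + 5 + (-13) + 19 + ? = -5, so (1,2) = -17.
The remaining cell in row 4 is (4,4) = -5 − (-20) = 15.
From column 2, -5 − (-17 + (-5) + 11 + (-11)) gives (3,2) = 17.
Column 4: -13 + 9 + 15 + 3 + ? = -5, so (3,4) = -19.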